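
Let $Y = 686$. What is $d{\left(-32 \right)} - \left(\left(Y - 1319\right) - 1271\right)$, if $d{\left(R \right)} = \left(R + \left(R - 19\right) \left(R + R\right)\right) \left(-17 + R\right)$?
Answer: $-156464$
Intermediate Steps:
$d{\left(R \right)} = \left(-17 + R\right) \left(R + 2 R \left(-19 + R\right)\right)$ ($d{\left(R \right)} = \left(R + \left(-19 + R\right) 2 R\right) \left(-17 + R\right) = \left(R + 2 R \left(-19 + R\right)\right) \left(-17 + R\right) = \left(-17 + R\right) \left(R + 2 R \left(-19 + R\right)\right)$)
$d{\left(-32 \right)} - \left(\left(Y - 1319\right) - 1271\right) = - 32 \left(629 - -2272 + 2 \left(-32\right)^{2}\right) - \left(\left(686 - 1319\right) - 1271\right) = - 32 \left(629 + 2272 + 2 \cdot 1024\right) - \left(-633 - 1271\right) = - 32 \left(629 + 2272 + 2048\right) - -1904 = \left(-32\right) 4949 + 1904 = -158368 + 1904 = -156464$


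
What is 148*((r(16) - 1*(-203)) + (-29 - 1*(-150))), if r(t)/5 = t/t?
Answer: 48692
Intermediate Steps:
r(t) = 5 (r(t) = 5*(t/t) = 5*1 = 5)
148*((r(16) - 1*(-203)) + (-29 - 1*(-150))) = 148*((5 - 1*(-203)) + (-29 - 1*(-150))) = 148*((5 + 203) + (-29 + 150)) = 148*(208 + 121) = 148*329 = 48692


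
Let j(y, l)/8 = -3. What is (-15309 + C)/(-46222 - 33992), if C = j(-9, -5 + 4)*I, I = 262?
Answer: 7199/26738 ≈ 0.26924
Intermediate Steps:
j(y, l) = -24 (j(y, l) = 8*(-3) = -24)
C = -6288 (C = -24*262 = -6288)
(-15309 + C)/(-46222 - 33992) = (-15309 - 6288)/(-46222 - 33992) = -21597/(-80214) = -21597*(-1/80214) = 7199/26738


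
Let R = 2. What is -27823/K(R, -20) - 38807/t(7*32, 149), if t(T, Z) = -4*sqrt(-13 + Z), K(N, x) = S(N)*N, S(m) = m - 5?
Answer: 27823/6 + 38807*sqrt(34)/272 ≈ 5469.1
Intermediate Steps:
S(m) = -5 + m
K(N, x) = N*(-5 + N) (K(N, x) = (-5 + N)*N = N*(-5 + N))
-27823/K(R, -20) - 38807/t(7*32, 149) = -27823*1/(2*(-5 + 2)) - 38807*(-1/(4*sqrt(-13 + 149))) = -27823/(2*(-3)) - 38807*(-sqrt(34)/272) = -27823/(-6) - 38807*(-sqrt(34)/272) = -27823*(-1/6) - 38807*(-sqrt(34)/272) = 27823/6 - (-38807)*sqrt(34)/272 = 27823/6 + 38807*sqrt(34)/272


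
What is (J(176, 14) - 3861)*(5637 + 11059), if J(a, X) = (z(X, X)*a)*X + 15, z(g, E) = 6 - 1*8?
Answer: -146490704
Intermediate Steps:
z(g, E) = -2 (z(g, E) = 6 - 8 = -2)
J(a, X) = 15 - 2*X*a (J(a, X) = (-2*a)*X + 15 = -2*X*a + 15 = 15 - 2*X*a)
(J(176, 14) - 3861)*(5637 + 11059) = ((15 - 2*14*176) - 3861)*(5637 + 11059) = ((15 - 4928) - 3861)*16696 = (-4913 - 3861)*16696 = -8774*16696 = -146490704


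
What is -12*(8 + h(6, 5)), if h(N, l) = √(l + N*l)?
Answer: -96 - 12*√35 ≈ -166.99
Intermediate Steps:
-12*(8 + h(6, 5)) = -12*(8 + √(5*(1 + 6))) = -12*(8 + √(5*7)) = -12*(8 + √35) = -96 - 12*√35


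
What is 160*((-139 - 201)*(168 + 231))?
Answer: -21705600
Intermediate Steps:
160*((-139 - 201)*(168 + 231)) = 160*(-340*399) = 160*(-135660) = -21705600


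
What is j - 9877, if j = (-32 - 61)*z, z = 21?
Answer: -11830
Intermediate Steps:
j = -1953 (j = (-32 - 61)*21 = -93*21 = -1953)
j - 9877 = -1953 - 9877 = -11830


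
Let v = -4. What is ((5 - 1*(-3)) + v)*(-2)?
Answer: -8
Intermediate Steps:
((5 - 1*(-3)) + v)*(-2) = ((5 - 1*(-3)) - 4)*(-2) = ((5 + 3) - 4)*(-2) = (8 - 4)*(-2) = 4*(-2) = -8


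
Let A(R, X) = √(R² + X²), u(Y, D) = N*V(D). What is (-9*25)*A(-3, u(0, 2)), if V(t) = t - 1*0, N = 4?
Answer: -225*√73 ≈ -1922.4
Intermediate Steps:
V(t) = t (V(t) = t + 0 = t)
u(Y, D) = 4*D
(-9*25)*A(-3, u(0, 2)) = (-9*25)*√((-3)² + (4*2)²) = -225*√(9 + 8²) = -225*√(9 + 64) = -225*√73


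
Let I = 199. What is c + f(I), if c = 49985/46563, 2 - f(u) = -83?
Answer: 4007840/46563 ≈ 86.073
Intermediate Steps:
f(u) = 85 (f(u) = 2 - 1*(-83) = 2 + 83 = 85)
c = 49985/46563 (c = 49985*(1/46563) = 49985/46563 ≈ 1.0735)
c + f(I) = 49985/46563 + 85 = 4007840/46563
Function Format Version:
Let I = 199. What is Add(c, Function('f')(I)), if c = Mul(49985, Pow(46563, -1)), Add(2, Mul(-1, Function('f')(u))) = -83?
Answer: Rational(4007840, 46563) ≈ 86.073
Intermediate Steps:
Function('f')(u) = 85 (Function('f')(u) = Add(2, Mul(-1, -83)) = Add(2, 83) = 85)
c = Rational(49985, 46563) (c = Mul(49985, Rational(1, 46563)) = Rational(49985, 46563) ≈ 1.0735)
Add(c, Function('f')(I)) = Add(Rational(49985, 46563), 85) = Rational(4007840, 46563)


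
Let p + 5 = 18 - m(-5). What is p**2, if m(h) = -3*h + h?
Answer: 9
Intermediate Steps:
m(h) = -2*h
p = 3 (p = -5 + (18 - (-2)*(-5)) = -5 + (18 - 1*10) = -5 + (18 - 10) = -5 + 8 = 3)
p**2 = 3**2 = 9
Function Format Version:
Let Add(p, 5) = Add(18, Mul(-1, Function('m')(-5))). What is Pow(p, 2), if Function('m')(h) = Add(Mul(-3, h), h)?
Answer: 9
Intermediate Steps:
Function('m')(h) = Mul(-2, h)
p = 3 (p = Add(-5, Add(18, Mul(-1, Mul(-2, -5)))) = Add(-5, Add(18, Mul(-1, 10))) = Add(-5, Add(18, -10)) = Add(-5, 8) = 3)
Pow(p, 2) = Pow(3, 2) = 9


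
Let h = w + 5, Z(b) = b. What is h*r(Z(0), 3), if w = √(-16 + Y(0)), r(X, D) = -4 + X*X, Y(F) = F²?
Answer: -20 - 16*I ≈ -20.0 - 16.0*I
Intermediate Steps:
r(X, D) = -4 + X²
w = 4*I (w = √(-16 + 0²) = √(-16 + 0) = √(-16) = 4*I ≈ 4.0*I)
h = 5 + 4*I (h = 4*I + 5 = 5 + 4*I ≈ 5.0 + 4.0*I)
h*r(Z(0), 3) = (5 + 4*I)*(-4 + 0²) = (5 + 4*I)*(-4 + 0) = (5 + 4*I)*(-4) = -20 - 16*I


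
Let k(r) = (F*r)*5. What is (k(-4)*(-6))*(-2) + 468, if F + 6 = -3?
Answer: 2628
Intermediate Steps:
F = -9 (F = -6 - 3 = -9)
k(r) = -45*r (k(r) = -9*r*5 = -45*r)
(k(-4)*(-6))*(-2) + 468 = (-45*(-4)*(-6))*(-2) + 468 = (180*(-6))*(-2) + 468 = -1080*(-2) + 468 = 2160 + 468 = 2628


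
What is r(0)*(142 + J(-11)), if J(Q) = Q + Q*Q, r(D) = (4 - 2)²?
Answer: 1008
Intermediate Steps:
r(D) = 4 (r(D) = 2² = 4)
J(Q) = Q + Q²
r(0)*(142 + J(-11)) = 4*(142 - 11*(1 - 11)) = 4*(142 - 11*(-10)) = 4*(142 + 110) = 4*252 = 1008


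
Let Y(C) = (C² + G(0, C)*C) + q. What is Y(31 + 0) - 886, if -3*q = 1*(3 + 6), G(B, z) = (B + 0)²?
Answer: 72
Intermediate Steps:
G(B, z) = B²
q = -3 (q = -(3 + 6)/3 = -9/3 = -⅓*9 = -3)
Y(C) = -3 + C² (Y(C) = (C² + 0²*C) - 3 = (C² + 0*C) - 3 = (C² + 0) - 3 = C² - 3 = -3 + C²)
Y(31 + 0) - 886 = (-3 + (31 + 0)²) - 886 = (-3 + 31²) - 886 = (-3 + 961) - 886 = 958 - 886 = 72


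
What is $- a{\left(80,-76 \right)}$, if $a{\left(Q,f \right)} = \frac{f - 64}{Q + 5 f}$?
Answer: $- \frac{7}{15} \approx -0.46667$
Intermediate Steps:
$a{\left(Q,f \right)} = \frac{-64 + f}{Q + 5 f}$
$- a{\left(80,-76 \right)} = - \frac{-64 - 76}{80 + 5 \left(-76\right)} = - \frac{-140}{80 - 380} = - \frac{-140}{-300} = - \frac{\left(-1\right) \left(-140\right)}{300} = \left(-1\right) \frac{7}{15} = - \frac{7}{15}$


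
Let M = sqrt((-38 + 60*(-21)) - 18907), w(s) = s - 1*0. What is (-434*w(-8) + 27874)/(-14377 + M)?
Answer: -225330721/103359167 - 47019*I*sqrt(2245)/103359167 ≈ -2.1801 - 0.021554*I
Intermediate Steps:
w(s) = s (w(s) = s + 0 = s)
M = 3*I*sqrt(2245) (M = sqrt((-38 - 1260) - 18907) = sqrt(-1298 - 18907) = sqrt(-20205) = 3*I*sqrt(2245) ≈ 142.14*I)
(-434*w(-8) + 27874)/(-14377 + M) = (-434*(-8) + 27874)/(-14377 + 3*I*sqrt(2245)) = (3472 + 27874)/(-14377 + 3*I*sqrt(2245)) = 31346/(-14377 + 3*I*sqrt(2245))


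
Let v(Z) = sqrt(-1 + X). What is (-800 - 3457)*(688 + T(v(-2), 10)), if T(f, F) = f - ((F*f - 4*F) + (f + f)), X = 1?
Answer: -3099096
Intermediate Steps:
v(Z) = 0 (v(Z) = sqrt(-1 + 1) = sqrt(0) = 0)
T(f, F) = -f + 4*F - F*f (T(f, F) = f - ((-4*F + F*f) + 2*f) = f - (-4*F + 2*f + F*f) = f + (-2*f + 4*F - F*f) = -f + 4*F - F*f)
(-800 - 3457)*(688 + T(v(-2), 10)) = (-800 - 3457)*(688 + (-1*0 + 4*10 - 1*10*0)) = -4257*(688 + (0 + 40 + 0)) = -4257*(688 + 40) = -4257*728 = -3099096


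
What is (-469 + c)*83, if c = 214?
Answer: -21165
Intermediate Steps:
(-469 + c)*83 = (-469 + 214)*83 = -255*83 = -21165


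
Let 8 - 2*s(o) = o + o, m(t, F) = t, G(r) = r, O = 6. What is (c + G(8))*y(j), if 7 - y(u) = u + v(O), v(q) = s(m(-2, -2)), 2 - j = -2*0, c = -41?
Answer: 33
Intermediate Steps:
j = 2 (j = 2 - (-2)*0 = 2 - 1*0 = 2 + 0 = 2)
s(o) = 4 - o (s(o) = 4 - (o + o)/2 = 4 - o)
v(q) = 6 (v(q) = 4 - 1*(-2) = 4 + 2 = 6)
y(u) = 1 - u (y(u) = 7 - (u + 6) = 7 - (6 + u) = 7 + (-6 - u) = 1 - u)
(c + G(8))*y(j) = (-41 + 8)*(1 - 1*2) = -33*(1 - 2) = -33*(-1) = 33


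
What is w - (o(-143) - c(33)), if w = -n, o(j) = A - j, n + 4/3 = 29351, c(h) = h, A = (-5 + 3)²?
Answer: -88391/3 ≈ -29464.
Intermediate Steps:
A = 4 (A = (-2)² = 4)
n = 88049/3 (n = -4/3 + 29351 = 88049/3 ≈ 29350.)
o(j) = 4 - j
w = -88049/3 (w = -1*88049/3 = -88049/3 ≈ -29350.)
w - (o(-143) - c(33)) = -88049/3 - ((4 - 1*(-143)) - 1*33) = -88049/3 - ((4 + 143) - 33) = -88049/3 - (147 - 33) = -88049/3 - 1*114 = -88049/3 - 114 = -88391/3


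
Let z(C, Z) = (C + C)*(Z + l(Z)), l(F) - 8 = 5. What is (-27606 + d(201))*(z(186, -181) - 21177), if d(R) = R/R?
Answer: 2309793165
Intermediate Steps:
l(F) = 13 (l(F) = 8 + 5 = 13)
d(R) = 1
z(C, Z) = 2*C*(13 + Z) (z(C, Z) = (C + C)*(Z + 13) = (2*C)*(13 + Z) = 2*C*(13 + Z))
(-27606 + d(201))*(z(186, -181) - 21177) = (-27606 + 1)*(2*186*(13 - 181) - 21177) = -27605*(2*186*(-168) - 21177) = -27605*(-62496 - 21177) = -27605*(-83673) = 2309793165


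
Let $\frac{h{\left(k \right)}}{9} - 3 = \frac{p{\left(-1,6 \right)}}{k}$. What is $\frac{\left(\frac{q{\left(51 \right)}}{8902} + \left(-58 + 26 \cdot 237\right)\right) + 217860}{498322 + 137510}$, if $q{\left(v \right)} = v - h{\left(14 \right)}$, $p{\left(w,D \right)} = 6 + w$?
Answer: $\frac{27912185683}{79242470496} \approx 0.35224$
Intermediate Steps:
$h{\left(k \right)} = 27 + \frac{45}{k}$ ($h{\left(k \right)} = 27 + 9 \frac{6 - 1}{k} = 27 + 9 \frac{5}{k} = 27 + \frac{45}{k}$)
$q{\left(v \right)} = - \frac{423}{14} + v$ ($q{\left(v \right)} = v - \left(27 + \frac{45}{14}\right) = v - \frac{423}{14} = - \frac{423}{14} + v$)
$\frac{\left(\frac{q{\left(51 \right)}}{8902} + \left(-58 + 26 \cdot 237\right)\right) + 217860}{498322 + 137510} = \frac{\left(\frac{- \frac{423}{14} + 51}{8902} + \left(-58 + 26 \cdot 237\right)\right) + 217860}{498322 + 137510} = \frac{\left(\frac{291}{14} \cdot \frac{1}{8902} + \left(-58 + 6162\right)\right) + 217860}{635832} = \left(\left(\frac{291}{124628} + 6104\right) + 217860\right) \frac{1}{635832} = \left(\frac{760729603}{124628} + 217860\right) \frac{1}{635832} = \frac{27912185683}{124628} \cdot \frac{1}{635832} = \frac{27912185683}{79242470496}$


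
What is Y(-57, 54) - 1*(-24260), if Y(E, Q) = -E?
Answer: 24317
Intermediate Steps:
Y(-57, 54) - 1*(-24260) = -1*(-57) - 1*(-24260) = 57 + 24260 = 24317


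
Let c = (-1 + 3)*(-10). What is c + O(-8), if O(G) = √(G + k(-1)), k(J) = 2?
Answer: -20 + I*√6 ≈ -20.0 + 2.4495*I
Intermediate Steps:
c = -20 (c = 2*(-10) = -20)
O(G) = √(2 + G) (O(G) = √(G + 2) = √(2 + G))
c + O(-8) = -20 + √(2 - 8) = -20 + √(-6) = -20 + I*√6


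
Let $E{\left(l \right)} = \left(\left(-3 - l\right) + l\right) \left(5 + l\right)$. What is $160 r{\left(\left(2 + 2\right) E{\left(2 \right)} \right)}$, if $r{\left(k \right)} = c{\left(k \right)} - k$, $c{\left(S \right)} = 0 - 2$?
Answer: $13120$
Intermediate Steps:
$c{\left(S \right)} = -2$
$E{\left(l \right)} = -15 - 3 l$ ($E{\left(l \right)} = - 3 \left(5 + l\right) = -15 - 3 l$)
$r{\left(k \right)} = -2 - k$
$160 r{\left(\left(2 + 2\right) E{\left(2 \right)} \right)} = 160 \left(-2 - \left(2 + 2\right) \left(-15 - 6\right)\right) = 160 \left(-2 - 4 \left(-15 - 6\right)\right) = 160 \left(-2 - 4 \left(-21\right)\right) = 160 \left(-2 - -84\right) = 160 \left(-2 + 84\right) = 160 \cdot 82 = 13120$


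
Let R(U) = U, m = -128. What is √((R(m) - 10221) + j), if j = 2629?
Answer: 2*I*√1930 ≈ 87.864*I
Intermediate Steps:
√((R(m) - 10221) + j) = √((-128 - 10221) + 2629) = √(-10349 + 2629) = √(-7720) = 2*I*√1930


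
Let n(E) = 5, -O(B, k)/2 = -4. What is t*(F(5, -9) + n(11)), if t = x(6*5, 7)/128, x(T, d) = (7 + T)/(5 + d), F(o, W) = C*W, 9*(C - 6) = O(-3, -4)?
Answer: -703/512 ≈ -1.3730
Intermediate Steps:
O(B, k) = 8 (O(B, k) = -2*(-4) = 8)
C = 62/9 (C = 6 + (⅑)*8 = 6 + 8/9 = 62/9 ≈ 6.8889)
F(o, W) = 62*W/9
x(T, d) = (7 + T)/(5 + d)
t = 37/1536 (t = ((7 + 6*5)/(5 + 7))/128 = ((7 + 30)/12)*(1/128) = ((1/12)*37)*(1/128) = (37/12)*(1/128) = 37/1536 ≈ 0.024089)
t*(F(5, -9) + n(11)) = 37*((62/9)*(-9) + 5)/1536 = 37*(-62 + 5)/1536 = (37/1536)*(-57) = -703/512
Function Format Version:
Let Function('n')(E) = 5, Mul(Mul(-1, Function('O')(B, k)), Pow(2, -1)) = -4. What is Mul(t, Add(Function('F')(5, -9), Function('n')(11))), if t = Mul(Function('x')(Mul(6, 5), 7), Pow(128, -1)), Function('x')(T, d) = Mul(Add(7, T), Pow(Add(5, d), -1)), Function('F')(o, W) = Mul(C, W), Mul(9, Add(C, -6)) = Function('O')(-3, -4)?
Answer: Rational(-703, 512) ≈ -1.3730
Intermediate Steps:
Function('O')(B, k) = 8 (Function('O')(B, k) = Mul(-2, -4) = 8)
C = Rational(62, 9) (C = Add(6, Mul(Rational(1, 9), 8)) = Add(6, Rational(8, 9)) = Rational(62, 9) ≈ 6.8889)
Function('F')(o, W) = Mul(Rational(62, 9), W)
Function('x')(T, d) = Mul(Pow(Add(5, d), -1), Add(7, T))
t = Rational(37, 1536) (t = Mul(Mul(Pow(Add(5, 7), -1), Add(7, Mul(6, 5))), Pow(128, -1)) = Mul(Mul(Pow(12, -1), Add(7, 30)), Rational(1, 128)) = Mul(Mul(Rational(1, 12), 37), Rational(1, 128)) = Mul(Rational(37, 12), Rational(1, 128)) = Rational(37, 1536) ≈ 0.024089)
Mul(t, Add(Function('F')(5, -9), Function('n')(11))) = Mul(Rational(37, 1536), Add(Mul(Rational(62, 9), -9), 5)) = Mul(Rational(37, 1536), Add(-62, 5)) = Mul(Rational(37, 1536), -57) = Rational(-703, 512)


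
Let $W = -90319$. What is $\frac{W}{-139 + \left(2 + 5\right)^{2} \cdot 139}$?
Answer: $- \frac{90319}{6672} \approx -13.537$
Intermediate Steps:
$\frac{W}{-139 + \left(2 + 5\right)^{2} \cdot 139} = - \frac{90319}{-139 + \left(2 + 5\right)^{2} \cdot 139} = - \frac{90319}{-139 + 7^{2} \cdot 139} = - \frac{90319}{-139 + 49 \cdot 139} = - \frac{90319}{-139 + 6811} = - \frac{90319}{6672}$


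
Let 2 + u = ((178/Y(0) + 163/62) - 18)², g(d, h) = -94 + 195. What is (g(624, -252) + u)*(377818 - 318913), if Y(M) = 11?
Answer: 248220770175/42284 ≈ 5.8703e+6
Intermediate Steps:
g(d, h) = 101
u = -624439/465124 (u = -2 + ((178/11 + 163/62) - 18)² = -2 + (12829/682 - 18)² = -2 + (553/682)² = -2 + 305809/465124 = -624439/465124 ≈ -1.3425)
(g(624, -252) + u)*(377818 - 318913) = (101 - 624439/465124)*(377818 - 318913) = (46353085/465124)*58905 = 248220770175/42284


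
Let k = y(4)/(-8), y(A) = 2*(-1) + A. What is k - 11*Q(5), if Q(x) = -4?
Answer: 175/4 ≈ 43.750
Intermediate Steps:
y(A) = -2 + A
k = -¼ (k = (-2 + 4)/(-8) = 2*(-⅛) = -¼ ≈ -0.25000)
k - 11*Q(5) = -¼ - 11*(-4) = -¼ + 44 = 175/4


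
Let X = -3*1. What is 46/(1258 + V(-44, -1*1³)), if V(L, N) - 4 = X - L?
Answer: 46/1303 ≈ 0.035303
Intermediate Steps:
X = -3
V(L, N) = 1 - L (V(L, N) = 4 + (-3 - L) = 1 - L)
46/(1258 + V(-44, -1*1³)) = 46/(1258 + (1 - 1*(-44))) = 46/(1258 + (1 + 44)) = 46/(1258 + 45) = 46/1303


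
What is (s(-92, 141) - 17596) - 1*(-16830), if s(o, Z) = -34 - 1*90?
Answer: -890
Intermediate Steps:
s(o, Z) = -124 (s(o, Z) = -34 - 90 = -124)
(s(-92, 141) - 17596) - 1*(-16830) = (-124 - 17596) - 1*(-16830) = -17720 + 16830 = -890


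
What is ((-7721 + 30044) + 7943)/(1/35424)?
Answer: 1072142784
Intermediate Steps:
((-7721 + 30044) + 7943)/(1/35424) = (22323 + 7943)/(1/35424) = 30266*35424 = 1072142784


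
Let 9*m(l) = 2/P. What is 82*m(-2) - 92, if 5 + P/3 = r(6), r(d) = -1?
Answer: -7534/81 ≈ -93.012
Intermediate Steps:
P = -18 (P = -15 + 3*(-1) = -15 - 3 = -18)
m(l) = -1/81 (m(l) = (2/(-18))/9 = (2*(-1/18))/9 = (⅑)*(-⅑) = -1/81)
82*m(-2) - 92 = 82*(-1/81) - 92 = -82/81 - 92 = -7534/81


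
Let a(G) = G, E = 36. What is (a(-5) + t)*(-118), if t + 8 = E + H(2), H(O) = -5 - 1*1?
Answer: -2006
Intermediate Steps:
H(O) = -6 (H(O) = -5 - 1 = -6)
t = 22 (t = -8 + (36 - 6) = -8 + 30 = 22)
(a(-5) + t)*(-118) = (-5 + 22)*(-118) = 17*(-118) = -2006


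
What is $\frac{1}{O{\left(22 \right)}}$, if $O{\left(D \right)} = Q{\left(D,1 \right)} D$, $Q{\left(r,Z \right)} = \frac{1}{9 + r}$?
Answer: $\frac{31}{22} \approx 1.4091$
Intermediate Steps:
$O{\left(D \right)} = \frac{D}{9 + D}$
$\frac{1}{O{\left(22 \right)}} = \frac{1}{22 \frac{1}{9 + 22}} = \frac{1}{22 \cdot \frac{1}{31}} = \frac{1}{\frac{22}{31}} = \frac{31}{22}$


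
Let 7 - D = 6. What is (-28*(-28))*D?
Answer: 784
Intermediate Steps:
D = 1 (D = 7 - 1*6 = 7 - 6 = 1)
(-28*(-28))*D = -28*(-28)*1 = 784*1 = 784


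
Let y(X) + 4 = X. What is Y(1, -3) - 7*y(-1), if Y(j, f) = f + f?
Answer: 29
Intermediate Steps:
Y(j, f) = 2*f
y(X) = -4 + X
Y(1, -3) - 7*y(-1) = 2*(-3) - 7*(-4 - 1) = -6 - 7*(-5) = -6 + 35 = 29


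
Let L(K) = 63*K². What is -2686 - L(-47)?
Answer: -141853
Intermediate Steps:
-2686 - L(-47) = -2686 - 63*(-47)² = -2686 - 63*2209 = -2686 - 1*139167 = -2686 - 139167 = -141853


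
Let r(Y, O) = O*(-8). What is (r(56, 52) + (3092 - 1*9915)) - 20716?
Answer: -27955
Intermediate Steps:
r(Y, O) = -8*O
(r(56, 52) + (3092 - 1*9915)) - 20716 = (-8*52 + (3092 - 1*9915)) - 20716 = (-416 + (3092 - 9915)) - 20716 = (-416 - 6823) - 20716 = -7239 - 20716 = -27955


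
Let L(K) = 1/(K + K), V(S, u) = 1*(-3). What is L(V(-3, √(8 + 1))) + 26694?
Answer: 160163/6 ≈ 26694.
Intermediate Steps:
V(S, u) = -3
L(K) = 1/(2*K)
L(V(-3, √(8 + 1))) + 26694 = (½)/(-3) + 26694 = (½)*(-⅓) + 26694 = -⅙ + 26694 = 160163/6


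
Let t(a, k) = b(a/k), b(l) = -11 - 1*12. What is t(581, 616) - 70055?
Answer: -70078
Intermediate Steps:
b(l) = -23 (b(l) = -11 - 12 = -23)
t(a, k) = -23
t(581, 616) - 70055 = -23 - 70055 = -70078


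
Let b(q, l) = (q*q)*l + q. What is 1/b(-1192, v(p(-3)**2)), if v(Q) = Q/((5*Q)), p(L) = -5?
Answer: 5/1414904 ≈ 3.5338e-6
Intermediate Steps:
v(Q) = 1/5 (v(Q) = Q*(1/(5*Q)) = 1/5)
b(q, l) = q + l*q**2 (b(q, l) = q**2*l + q = l*q**2 + q = q + l*q**2)
1/b(-1192, v(p(-3)**2)) = 1/(-1192*(1 + (1/5)*(-1192))) = 1/(-1192*(1 - 1192/5)) = 1/(-1192*(-1187/5)) = 1/(1414904/5) = 5/1414904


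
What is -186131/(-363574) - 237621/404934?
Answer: -918503925/12268622843 ≈ -0.074866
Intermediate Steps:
-186131/(-363574) - 237621/404934 = -186131*(-1/363574) - 237621*1/404934 = 186131/363574 - 79207/134978 = -918503925/12268622843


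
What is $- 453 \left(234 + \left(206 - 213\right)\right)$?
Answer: $-102831$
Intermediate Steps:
$- 453 \left(234 + \left(206 - 213\right)\right) = - 453 \left(234 - 7\right) = \left(-453\right) 227 = -102831$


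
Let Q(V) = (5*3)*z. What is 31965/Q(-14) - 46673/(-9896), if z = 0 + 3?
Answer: 21228395/29688 ≈ 715.05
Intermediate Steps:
z = 3
Q(V) = 45 (Q(V) = (5*3)*3 = 15*3 = 45)
31965/Q(-14) - 46673/(-9896) = 31965/45 - 46673/(-9896) = 31965*(1/45) - 46673*(-1/9896) = 2131/3 + 46673/9896 = 21228395/29688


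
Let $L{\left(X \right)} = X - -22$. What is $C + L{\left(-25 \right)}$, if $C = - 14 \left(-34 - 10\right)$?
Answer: $613$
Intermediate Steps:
$L{\left(X \right)} = 22 + X$ ($L{\left(X \right)} = X + 22 = 22 + X$)
$C = 616$ ($C = \left(-14\right) \left(-44\right) = 616$)
$C + L{\left(-25 \right)} = 616 + \left(22 - 25\right) = 616 - 3 = 613$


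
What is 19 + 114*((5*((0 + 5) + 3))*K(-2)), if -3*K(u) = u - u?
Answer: 19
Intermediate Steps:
K(u) = 0 (K(u) = -(u - u)/3 = -⅓*0 = 0)
19 + 114*((5*((0 + 5) + 3))*K(-2)) = 19 + 114*((5*((0 + 5) + 3))*0) = 19 + 114*((5*(5 + 3))*0) = 19 + 114*((5*8)*0) = 19 + 114*(40*0) = 19 + 114*0 = 19 + 0 = 19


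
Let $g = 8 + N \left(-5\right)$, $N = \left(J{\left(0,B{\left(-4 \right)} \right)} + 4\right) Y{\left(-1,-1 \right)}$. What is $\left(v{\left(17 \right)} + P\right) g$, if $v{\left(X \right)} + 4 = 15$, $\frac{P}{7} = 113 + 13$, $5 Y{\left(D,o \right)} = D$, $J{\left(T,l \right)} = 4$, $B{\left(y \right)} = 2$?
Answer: $14288$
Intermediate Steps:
$Y{\left(D,o \right)} = \frac{D}{5}$
$P = 882$ ($P = 7 \left(113 + 13\right) = 7 \cdot 126 = 882$)
$N = - \frac{8}{5}$ ($N = \left(4 + 4\right) \frac{1}{5} \left(-1\right) = 8 \left(- \frac{1}{5}\right) = - \frac{8}{5} \approx -1.6$)
$v{\left(X \right)} = 11$ ($v{\left(X \right)} = -4 + 15 = 11$)
$g = 16$ ($g = 8 - -8 = 8 + 8 = 16$)
$\left(v{\left(17 \right)} + P\right) g = \left(11 + 882\right) 16 = 893 \cdot 16 = 14288$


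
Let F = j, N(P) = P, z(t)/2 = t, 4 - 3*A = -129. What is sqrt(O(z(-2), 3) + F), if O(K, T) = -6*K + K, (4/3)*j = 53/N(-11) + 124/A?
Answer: sqrt(158251247)/2926 ≈ 4.2993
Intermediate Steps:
A = 133/3 (A = 4/3 - 1/3*(-129) = 4/3 + 43 = 133/3 ≈ 44.333)
z(t) = 2*t
j = -8871/5852 (j = 3*(53/(-11) + 124/(133/3))/4 = 3*(53*(-1/11) + 124*(3/133))/4 = 3*(-53/11 + 372/133)/4 = (3/4)*(-2957/1463) = -8871/5852 ≈ -1.5159)
F = -8871/5852 ≈ -1.5159
O(K, T) = -5*K
sqrt(O(z(-2), 3) + F) = sqrt(-10*(-2) - 8871/5852) = sqrt(-5*(-4) - 8871/5852) = sqrt(20 - 8871/5852) = sqrt(108169/5852) = sqrt(158251247)/2926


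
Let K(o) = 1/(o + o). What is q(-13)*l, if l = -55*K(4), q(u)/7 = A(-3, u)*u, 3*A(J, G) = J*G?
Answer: 65065/8 ≈ 8133.1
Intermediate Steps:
A(J, G) = G*J/3 (A(J, G) = (J*G)/3 = (G*J)/3 = G*J/3)
K(o) = 1/(2*o)
q(u) = -7*u² (q(u) = 7*(((⅓)*u*(-3))*u) = 7*((-u)*u) = 7*(-u²) = -7*u²)
l = -55/8 (l = -55/(2*4) = -55*⅛ = -55/8 ≈ -6.8750)
q(-13)*l = -7*(-13)²*(-55/8) = -7*169*(-55/8) = -1183*(-55/8) = 65065/8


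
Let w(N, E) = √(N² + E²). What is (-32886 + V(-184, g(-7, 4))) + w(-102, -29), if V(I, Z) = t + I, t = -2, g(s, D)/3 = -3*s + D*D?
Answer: -33072 + √11245 ≈ -32966.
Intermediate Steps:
g(s, D) = -9*s + 3*D² (g(s, D) = 3*(-3*s + D*D) = 3*(-3*s + D²) = 3*(D² - 3*s) = -9*s + 3*D²)
w(N, E) = √(E² + N²)
V(I, Z) = -2 + I
(-32886 + V(-184, g(-7, 4))) + w(-102, -29) = (-32886 + (-2 - 184)) + √((-29)² + (-102)²) = (-32886 - 186) + √(841 + 10404) = -33072 + √11245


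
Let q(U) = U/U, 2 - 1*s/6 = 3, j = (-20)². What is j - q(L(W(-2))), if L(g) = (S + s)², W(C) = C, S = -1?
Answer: 399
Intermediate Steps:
j = 400
s = -6 (s = 12 - 6*3 = 12 - 18 = -6)
L(g) = 49 (L(g) = (-1 - 6)² = (-7)² = 49)
q(U) = 1
j - q(L(W(-2))) = 400 - 1*1 = 400 - 1 = 399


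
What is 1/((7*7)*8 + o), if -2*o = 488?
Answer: 1/148 ≈ 0.0067568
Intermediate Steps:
o = -244 (o = -½*488 = -244)
1/((7*7)*8 + o) = 1/((7*7)*8 - 244) = 1/(49*8 - 244) = 1/(392 - 244) = 1/148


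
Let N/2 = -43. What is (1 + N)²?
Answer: 7225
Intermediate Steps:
N = -86 (N = 2*(-43) = -86)
(1 + N)² = (1 - 86)² = (-85)² = 7225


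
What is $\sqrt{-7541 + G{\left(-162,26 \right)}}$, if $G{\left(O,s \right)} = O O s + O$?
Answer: $\sqrt{674641} \approx 821.37$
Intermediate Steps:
$G{\left(O,s \right)} = O + s O^{2}$ ($G{\left(O,s \right)} = O^{2} s + O = s O^{2} + O = O + s O^{2}$)
$\sqrt{-7541 + G{\left(-162,26 \right)}} = \sqrt{-7541 - 162 \left(1 - 4212\right)} = \sqrt{-7541 - -682182} = \sqrt{-7541 + 682182} = \sqrt{674641}$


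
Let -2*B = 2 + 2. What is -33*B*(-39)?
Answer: -2574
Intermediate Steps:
B = -2 (B = -(2 + 2)/2 = -½*4 = -2)
-33*B*(-39) = -33*(-2)*(-39) = 66*(-39) = -2574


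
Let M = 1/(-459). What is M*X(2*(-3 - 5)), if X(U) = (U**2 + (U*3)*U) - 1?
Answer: -341/153 ≈ -2.2288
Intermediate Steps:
X(U) = -1 + 4*U**2 (X(U) = (U**2 + (3*U)*U) - 1 = (U**2 + 3*U**2) - 1 = 4*U**2 - 1 = -1 + 4*U**2)
M = -1/459 ≈ -0.0021787
M*X(2*(-3 - 5)) = -(-1 + 4*(2*(-3 - 5))**2)/459 = -(-1 + 4*(2*(-8))**2)/459 = -(-1 + 4*(-16)**2)/459 = -(-1 + 4*256)/459 = -(-1 + 1024)/459 = -1/459*1023 = -341/153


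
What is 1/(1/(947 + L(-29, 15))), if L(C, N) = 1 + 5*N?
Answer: 1023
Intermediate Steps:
1/(1/(947 + L(-29, 15))) = 1/(1/(947 + (1 + 5*15))) = 1/(1/(947 + (1 + 75))) = 1/(1/(947 + 76)) = 1/(1/1023) = 1023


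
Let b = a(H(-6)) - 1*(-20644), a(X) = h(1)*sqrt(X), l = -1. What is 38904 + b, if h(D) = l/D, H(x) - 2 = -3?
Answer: 59548 - I ≈ 59548.0 - 1.0*I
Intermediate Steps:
H(x) = -1 (H(x) = 2 - 3 = -1)
h(D) = -1/D
a(X) = -sqrt(X) (a(X) = (-1/1)*sqrt(X) = (-1*1)*sqrt(X) = -sqrt(X))
b = 20644 - I (b = -sqrt(-1) - 1*(-20644) = -I + 20644 = 20644 - I ≈ 20644.0 - 1.0*I)
38904 + b = 38904 + (20644 - I) = 59548 - I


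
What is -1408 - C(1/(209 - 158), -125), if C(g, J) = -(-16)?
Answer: -1424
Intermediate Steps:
C(g, J) = 16 (C(g, J) = -16*(-1) = 16)
-1408 - C(1/(209 - 158), -125) = -1408 - 1*16 = -1408 - 16 = -1424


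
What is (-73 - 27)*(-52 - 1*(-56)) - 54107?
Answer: -54507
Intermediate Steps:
(-73 - 27)*(-52 - 1*(-56)) - 54107 = -100*(-52 + 56) - 54107 = -100*4 - 54107 = -400 - 54107 = -54507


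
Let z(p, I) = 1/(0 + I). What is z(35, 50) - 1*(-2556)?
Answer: 127801/50 ≈ 2556.0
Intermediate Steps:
z(p, I) = 1/I
z(35, 50) - 1*(-2556) = 1/50 - 1*(-2556) = 1/50 + 2556 = 127801/50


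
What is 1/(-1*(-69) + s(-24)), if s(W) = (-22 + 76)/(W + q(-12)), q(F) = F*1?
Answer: 2/135 ≈ 0.014815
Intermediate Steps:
q(F) = F
s(W) = 54/(-12 + W) (s(W) = (-22 + 76)/(W - 12) = 54/(-12 + W))
1/(-1*(-69) + s(-24)) = 1/(-1*(-69) + 54/(-12 - 24)) = 1/(69 + 54/(-36)) = 1/(69 + 54*(-1/36)) = 1/(69 - 3/2) = 1/(135/2) = 2/135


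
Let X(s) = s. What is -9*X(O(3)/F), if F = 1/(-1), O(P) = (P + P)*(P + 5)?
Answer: 432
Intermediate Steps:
O(P) = 2*P*(5 + P) (O(P) = (2*P)*(5 + P) = 2*P*(5 + P))
F = -1 (F = 1*(-1) = -1)
-9*X(O(3)/F) = -9*2*3*(5 + 3)/(-1) = -9*2*3*8*(-1) = -432*(-1) = -9*(-48) = 432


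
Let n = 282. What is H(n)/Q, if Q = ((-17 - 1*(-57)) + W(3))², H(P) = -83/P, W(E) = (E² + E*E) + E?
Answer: -83/1049322 ≈ -7.9099e-5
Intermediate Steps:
W(E) = E + 2*E² (W(E) = (E² + E²) + E = 2*E² + E = E + 2*E²)
Q = 3721 (Q = ((-17 - 1*(-57)) + 3*(1 + 2*3))² = ((-17 + 57) + 3*(1 + 6))² = (40 + 3*7)² = (40 + 21)² = 61² = 3721)
H(n)/Q = -83/282/3721 = -83*1/282*(1/3721) = -83/282*1/3721 = -83/1049322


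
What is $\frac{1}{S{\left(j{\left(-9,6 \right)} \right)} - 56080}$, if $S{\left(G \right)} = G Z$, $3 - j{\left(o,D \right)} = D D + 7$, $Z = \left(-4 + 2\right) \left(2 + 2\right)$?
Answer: $- \frac{1}{55760} \approx -1.7934 \cdot 10^{-5}$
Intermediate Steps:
$Z = -8$ ($Z = \left(-2\right) 4 = -8$)
$j{\left(o,D \right)} = -4 - D^{2}$ ($j{\left(o,D \right)} = 3 - \left(D D + 7\right) = 3 - \left(D^{2} + 7\right) = 3 - \left(7 + D^{2}\right) = -4 - D^{2}$)
$S{\left(G \right)} = - 8 G$ ($S{\left(G \right)} = G \left(-8\right) = - 8 G$)
$\frac{1}{S{\left(j{\left(-9,6 \right)} \right)} - 56080} = \frac{1}{- 8 \left(-4 - 6^{2}\right) - 56080} = \frac{1}{- 8 \left(-4 - 36\right) - 56080} = \frac{1}{\left(-8\right) \left(-40\right) - 56080} = \frac{1}{320 - 56080} = \frac{1}{-55760} = - \frac{1}{55760}$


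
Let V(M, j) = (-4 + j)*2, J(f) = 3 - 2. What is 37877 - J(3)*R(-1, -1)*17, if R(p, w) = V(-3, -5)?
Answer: 38183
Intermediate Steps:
J(f) = 1
V(M, j) = -8 + 2*j
R(p, w) = -18 (R(p, w) = -8 + 2*(-5) = -8 - 10 = -18)
37877 - J(3)*R(-1, -1)*17 = 37877 - 1*(-18)*17 = 37877 - (-18)*17 = 37877 - 1*(-306) = 37877 + 306 = 38183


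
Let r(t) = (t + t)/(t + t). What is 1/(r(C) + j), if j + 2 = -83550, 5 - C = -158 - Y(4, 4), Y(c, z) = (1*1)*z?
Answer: -1/83551 ≈ -1.1969e-5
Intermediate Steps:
Y(c, z) = z (Y(c, z) = 1*z = z)
C = 167 (C = 5 - (-158 - 1*4) = 5 - (-158 - 4) = 5 - 1*(-162) = 5 + 162 = 167)
r(t) = 1 (r(t) = (2*t)/((2*t)) = (2*t)*(1/(2*t)) = 1)
j = -83552 (j = -2 - 83550 = -83552)
1/(r(C) + j) = 1/(1 - 83552) = 1/(-83551) = -1/83551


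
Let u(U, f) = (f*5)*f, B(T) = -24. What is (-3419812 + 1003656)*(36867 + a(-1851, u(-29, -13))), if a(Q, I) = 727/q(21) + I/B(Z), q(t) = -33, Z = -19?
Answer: -1956638767101/22 ≈ -8.8938e+10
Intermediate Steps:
u(U, f) = 5*f² (u(U, f) = (5*f)*f = 5*f²)
a(Q, I) = -727/33 - I/24 (a(Q, I) = 727/(-33) + I/(-24) = 727*(-1/33) + I*(-1/24) = -727/33 - I/24)
(-3419812 + 1003656)*(36867 + a(-1851, u(-29, -13))) = (-3419812 + 1003656)*(36867 + (-727/33 - 5*(-13)²/24)) = -2416156*(36867 + (-727/33 - 5*169/24)) = -2416156*(36867 + (-727/33 - 1/24*845)) = -2416156*(36867 + (-727/33 - 845/24)) = -2416156*(36867 - 5037/88) = -2416156*3239259/88 = -1956638767101/22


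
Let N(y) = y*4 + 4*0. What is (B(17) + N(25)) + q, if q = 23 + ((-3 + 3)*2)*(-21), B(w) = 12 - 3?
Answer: 132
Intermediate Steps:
B(w) = 9
N(y) = 4*y (N(y) = 4*y + 0 = 4*y)
q = 23 (q = 23 + (0*2)*(-21) = 23 + 0*(-21) = 23 + 0 = 23)
(B(17) + N(25)) + q = (9 + 4*25) + 23 = (9 + 100) + 23 = 109 + 23 = 132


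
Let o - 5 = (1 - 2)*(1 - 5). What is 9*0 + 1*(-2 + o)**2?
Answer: 49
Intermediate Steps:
o = 9 (o = 5 + (1 - 2)*(1 - 5) = 5 - 1*(-4) = 5 + 4 = 9)
9*0 + 1*(-2 + o)**2 = 9*0 + 1*(-2 + 9)**2 = 0 + 1*7**2 = 0 + 1*49 = 0 + 49 = 49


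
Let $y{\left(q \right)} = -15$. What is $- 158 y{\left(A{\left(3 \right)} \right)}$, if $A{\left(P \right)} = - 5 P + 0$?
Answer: $2370$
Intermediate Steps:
$A{\left(P \right)} = - 5 P$
$- 158 y{\left(A{\left(3 \right)} \right)} = \left(-158\right) \left(-15\right) = 2370$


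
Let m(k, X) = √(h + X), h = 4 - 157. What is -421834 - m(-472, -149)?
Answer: -421834 - I*√302 ≈ -4.2183e+5 - 17.378*I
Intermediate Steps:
h = -153
m(k, X) = √(-153 + X)
-421834 - m(-472, -149) = -421834 - √(-153 - 149) = -421834 - √(-302) = -421834 - I*√302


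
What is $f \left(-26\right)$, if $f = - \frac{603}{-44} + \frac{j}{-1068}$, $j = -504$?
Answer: $- \frac{721695}{1958} \approx -368.59$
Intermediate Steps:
$f = \frac{55515}{3916}$ ($f = - \frac{603}{-44} - \frac{504}{-1068} = \left(-603\right) \left(- \frac{1}{44}\right) - - \frac{42}{89} = \frac{603}{44} + \frac{42}{89} = \frac{55515}{3916} \approx 14.176$)
$f \left(-26\right) = \frac{55515}{3916} \left(-26\right) = - \frac{721695}{1958}$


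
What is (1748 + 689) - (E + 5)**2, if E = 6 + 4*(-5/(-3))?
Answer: 19124/9 ≈ 2124.9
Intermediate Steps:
E = 38/3 (E = 6 + 4*(-5*(-1/3)) = 6 + 4*(5/3) = 6 + 20/3 = 38/3 ≈ 12.667)
(1748 + 689) - (E + 5)**2 = (1748 + 689) - (38/3 + 5)**2 = 2437 - (53/3)**2 = 2437 - 1*2809/9 = 2437 - 2809/9 = 19124/9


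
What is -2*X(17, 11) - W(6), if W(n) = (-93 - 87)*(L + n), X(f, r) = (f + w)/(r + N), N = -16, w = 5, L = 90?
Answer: 86444/5 ≈ 17289.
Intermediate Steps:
X(f, r) = (5 + f)/(-16 + r) (X(f, r) = (f + 5)/(r - 16) = (5 + f)/(-16 + r))
W(n) = -16200 - 180*n (W(n) = (-93 - 87)*(90 + n) = -180*(90 + n) = -16200 - 180*n)
-2*X(17, 11) - W(6) = -2*(5 + 17)/(-16 + 11) - (-16200 - 180*6) = -2*22/(-5) - (-16200 - 1080) = -(-2)*22/5 - 1*(-17280) = -2*(-22/5) + 17280 = 44/5 + 17280 = 86444/5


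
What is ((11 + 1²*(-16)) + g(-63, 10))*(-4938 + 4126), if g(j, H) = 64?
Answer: -47908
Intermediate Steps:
((11 + 1²*(-16)) + g(-63, 10))*(-4938 + 4126) = ((11 + 1²*(-16)) + 64)*(-4938 + 4126) = ((11 + 1*(-16)) + 64)*(-812) = ((11 - 16) + 64)*(-812) = (-5 + 64)*(-812) = 59*(-812) = -47908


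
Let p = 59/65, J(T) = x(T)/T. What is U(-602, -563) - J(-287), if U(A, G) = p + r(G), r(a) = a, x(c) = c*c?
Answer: -17881/65 ≈ -275.09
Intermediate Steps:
x(c) = c²
J(T) = T (J(T) = T²/T = T)
p = 59/65 (p = 59*(1/65) = 59/65 ≈ 0.90769)
U(A, G) = 59/65 + G
U(-602, -563) - J(-287) = (59/65 - 563) - 1*(-287) = -36536/65 + 287 = -17881/65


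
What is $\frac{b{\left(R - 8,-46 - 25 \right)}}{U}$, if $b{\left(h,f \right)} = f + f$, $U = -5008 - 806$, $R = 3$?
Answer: $\frac{71}{2907} \approx 0.024424$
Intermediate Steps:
$U = -5814$
$b{\left(h,f \right)} = 2 f$
$\frac{b{\left(R - 8,-46 - 25 \right)}}{U} = \frac{2 \left(-46 - 25\right)}{-5814} = 2 \left(-71\right) \left(- \frac{1}{5814}\right) = \left(-142\right) \left(- \frac{1}{5814}\right) = \frac{71}{2907}$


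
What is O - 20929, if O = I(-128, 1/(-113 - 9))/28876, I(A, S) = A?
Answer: -151086483/7219 ≈ -20929.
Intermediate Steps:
O = -32/7219 (O = -128/28876 = -128*1/28876 = -32/7219 ≈ -0.0044327)
O - 20929 = -32/7219 - 20929 = -151086483/7219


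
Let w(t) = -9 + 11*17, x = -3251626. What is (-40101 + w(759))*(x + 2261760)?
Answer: 39518420318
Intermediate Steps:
w(t) = 178 (w(t) = -9 + 187 = 178)
(-40101 + w(759))*(x + 2261760) = (-40101 + 178)*(-3251626 + 2261760) = -39923*(-989866) = 39518420318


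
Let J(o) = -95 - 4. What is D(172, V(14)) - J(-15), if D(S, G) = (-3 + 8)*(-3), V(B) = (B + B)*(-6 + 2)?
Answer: 84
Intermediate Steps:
V(B) = -8*B (V(B) = (2*B)*(-4) = -8*B)
D(S, G) = -15 (D(S, G) = 5*(-3) = -15)
J(o) = -99
D(172, V(14)) - J(-15) = -15 - 1*(-99) = -15 + 99 = 84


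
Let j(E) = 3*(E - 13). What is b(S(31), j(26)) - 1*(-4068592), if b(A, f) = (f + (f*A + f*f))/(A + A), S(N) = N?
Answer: 252255473/62 ≈ 4.0686e+6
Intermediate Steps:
j(E) = -39 + 3*E (j(E) = 3*(-13 + E) = -39 + 3*E)
b(A, f) = (f + f² + A*f)/(2*A) (b(A, f) = (f + (A*f + f²))/((2*A)) = (f + (f² + A*f))*(1/(2*A)) = (f + f² + A*f)*(1/(2*A)) = (f + f² + A*f)/(2*A))
b(S(31), j(26)) - 1*(-4068592) = (½)*(-39 + 3*26)*(1 + 31 + (-39 + 3*26))/31 - 1*(-4068592) = (½)*(-39 + 78)*(1/31)*(1 + 31 + (-39 + 78)) + 4068592 = (½)*39*(1/31)*(1 + 31 + 39) + 4068592 = (½)*39*(1/31)*71 + 4068592 = 2769/62 + 4068592 = 252255473/62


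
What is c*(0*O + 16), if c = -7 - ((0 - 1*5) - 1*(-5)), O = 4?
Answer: -112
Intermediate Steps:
c = -7 (c = -7 - ((0 - 5) + 5) = -7 - (-5 + 5) = -7 - 1*0 = -7 + 0 = -7)
c*(0*O + 16) = -7*(0*4 + 16) = -7*(0 + 16) = -7*16 = -112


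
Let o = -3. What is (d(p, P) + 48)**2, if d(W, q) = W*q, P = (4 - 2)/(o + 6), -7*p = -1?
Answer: 1020100/441 ≈ 2313.2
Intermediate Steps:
p = 1/7 (p = -1/7*(-1) = 1/7 ≈ 0.14286)
P = 2/3 (P = (4 - 2)/(-3 + 6) = 2/3 ≈ 0.66667)
(d(p, P) + 48)**2 = ((1/7)*(2/3) + 48)**2 = (2/21 + 48)**2 = (1010/21)**2 = 1020100/441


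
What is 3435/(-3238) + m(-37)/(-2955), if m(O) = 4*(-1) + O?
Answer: -10017667/9568290 ≈ -1.0470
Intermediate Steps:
m(O) = -4 + O
3435/(-3238) + m(-37)/(-2955) = 3435/(-3238) + (-4 - 37)/(-2955) = 3435*(-1/3238) - 41*(-1/2955) = -3435/3238 + 41/2955 = -10017667/9568290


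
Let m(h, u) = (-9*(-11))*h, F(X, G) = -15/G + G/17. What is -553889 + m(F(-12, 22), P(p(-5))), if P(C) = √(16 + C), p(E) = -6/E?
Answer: -18830165/34 ≈ -5.5383e+5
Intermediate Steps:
F(X, G) = -15/G + G/17 (F(X, G) = -15/G + G*(1/17) = -15/G + G/17)
m(h, u) = 99*h
-553889 + m(F(-12, 22), P(p(-5))) = -553889 + 99*(-15/22 + (1/17)*22) = -553889 + 99*(-15*1/22 + 22/17) = -553889 + 99*(-15/22 + 22/17) = -553889 + 99*(229/374) = -553889 + 2061/34 = -18830165/34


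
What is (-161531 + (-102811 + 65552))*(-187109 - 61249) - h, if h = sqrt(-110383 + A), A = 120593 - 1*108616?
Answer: 49371086820 - 3*I*sqrt(10934) ≈ 4.9371e+10 - 313.7*I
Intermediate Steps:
A = 11977 (A = 120593 - 108616 = 11977)
h = 3*I*sqrt(10934) (h = sqrt(-110383 + 11977) = sqrt(-98406) = 3*I*sqrt(10934) ≈ 313.7*I)
(-161531 + (-102811 + 65552))*(-187109 - 61249) - h = (-161531 + (-102811 + 65552))*(-187109 - 61249) - 3*I*sqrt(10934) = (-161531 - 37259)*(-248358) - 3*I*sqrt(10934) = -198790*(-248358) - 3*I*sqrt(10934) = 49371086820 - 3*I*sqrt(10934)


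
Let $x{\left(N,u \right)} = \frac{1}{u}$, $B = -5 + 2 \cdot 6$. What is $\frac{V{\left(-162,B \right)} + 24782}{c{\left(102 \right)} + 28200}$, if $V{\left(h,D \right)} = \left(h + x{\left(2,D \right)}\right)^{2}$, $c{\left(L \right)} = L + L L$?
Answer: $\frac{832669}{632198} \approx 1.3171$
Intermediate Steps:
$B = 7$ ($B = -5 + 12 = 7$)
$c{\left(L \right)} = L + L^{2}$
$V{\left(h,D \right)} = \left(h + \frac{1}{D}\right)^{2}$
$\frac{V{\left(-162,B \right)} + 24782}{c{\left(102 \right)} + 28200} = \frac{\frac{\left(1 + 7 \left(-162\right)\right)^{2}}{49} + 24782}{102 \left(1 + 102\right) + 28200} = \frac{\frac{\left(1 - 1134\right)^{2}}{49} + 24782}{102 \cdot 103 + 28200} = \frac{\frac{\left(-1133\right)^{2}}{49} + 24782}{10506 + 28200} = \frac{\frac{1}{49} \cdot 1283689 + 24782}{38706} = \left(\frac{1283689}{49} + 24782\right) \frac{1}{38706} = \frac{2498007}{49} \cdot \frac{1}{38706} = \frac{832669}{632198}$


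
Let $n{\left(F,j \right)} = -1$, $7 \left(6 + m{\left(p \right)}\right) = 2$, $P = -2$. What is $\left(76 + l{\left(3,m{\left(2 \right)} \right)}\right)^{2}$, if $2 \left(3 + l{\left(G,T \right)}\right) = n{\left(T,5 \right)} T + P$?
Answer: $\frac{274576}{49} \approx 5603.6$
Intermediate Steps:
$m{\left(p \right)} = - \frac{40}{7}$ ($m{\left(p \right)} = -6 + \frac{1}{7} \cdot 2 = -6 + \frac{2}{7} = - \frac{40}{7}$)
$l{\left(G,T \right)} = -4 - \frac{T}{2}$ ($l{\left(G,T \right)} = -3 + \frac{- T - 2}{2} = -3 + \frac{-2 - T}{2} = -3 - \left(1 + \frac{T}{2}\right) = -4 - \frac{T}{2}$)
$\left(76 + l{\left(3,m{\left(2 \right)} \right)}\right)^{2} = \left(76 - \frac{8}{7}\right)^{2} = \left(\frac{524}{7}\right)^{2} = \frac{274576}{49}$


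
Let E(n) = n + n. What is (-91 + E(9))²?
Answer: 5329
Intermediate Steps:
E(n) = 2*n
(-91 + E(9))² = (-91 + 2*9)² = (-91 + 18)² = (-73)² = 5329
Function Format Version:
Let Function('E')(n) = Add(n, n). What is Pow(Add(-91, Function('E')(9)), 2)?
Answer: 5329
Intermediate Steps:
Function('E')(n) = Mul(2, n)
Pow(Add(-91, Function('E')(9)), 2) = Pow(Add(-91, Mul(2, 9)), 2) = Pow(Add(-91, 18), 2) = Pow(-73, 2) = 5329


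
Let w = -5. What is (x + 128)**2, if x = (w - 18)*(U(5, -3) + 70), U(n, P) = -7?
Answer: 1745041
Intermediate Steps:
x = -1449 (x = (-5 - 18)*(-7 + 70) = -23*63 = -1449)
(x + 128)**2 = (-1449 + 128)**2 = (-1321)**2 = 1745041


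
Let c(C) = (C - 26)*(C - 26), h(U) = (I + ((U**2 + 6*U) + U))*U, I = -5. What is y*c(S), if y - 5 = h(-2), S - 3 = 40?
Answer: 10115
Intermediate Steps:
S = 43 (S = 3 + 40 = 43)
h(U) = U*(-5 + U**2 + 7*U) (h(U) = (-5 + ((U**2 + 6*U) + U))*U = (-5 + (U**2 + 7*U))*U = (-5 + U**2 + 7*U)*U = U*(-5 + U**2 + 7*U))
c(C) = (-26 + C)**2 (c(C) = (-26 + C)*(-26 + C) = (-26 + C)**2)
y = 35 (y = 5 - 2*(-5 + (-2)**2 + 7*(-2)) = 5 - 2*(-5 + 4 - 14) = 5 - 2*(-15) = 5 + 30 = 35)
y*c(S) = 35*(-26 + 43)**2 = 35*17**2 = 35*289 = 10115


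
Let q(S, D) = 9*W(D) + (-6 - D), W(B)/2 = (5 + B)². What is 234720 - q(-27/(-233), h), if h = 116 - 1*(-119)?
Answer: -801839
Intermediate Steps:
W(B) = 2*(5 + B)²
h = 235 (h = 116 + 119 = 235)
q(S, D) = -6 - D + 18*(5 + D)² (q(S, D) = 9*(2*(5 + D)²) + (-6 - D) = 18*(5 + D)² + (-6 - D) = -6 - D + 18*(5 + D)²)
234720 - q(-27/(-233), h) = 234720 - (-6 - 1*235 + 18*(5 + 235)²) = 234720 - (-6 - 235 + 18*240²) = 234720 - (-6 - 235 + 18*57600) = 234720 - (-6 - 235 + 1036800) = 234720 - 1*1036559 = 234720 - 1036559 = -801839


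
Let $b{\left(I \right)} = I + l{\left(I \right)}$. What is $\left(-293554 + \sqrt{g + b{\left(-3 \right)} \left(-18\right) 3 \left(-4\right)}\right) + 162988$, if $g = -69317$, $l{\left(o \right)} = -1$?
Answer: $-130566 + i \sqrt{70181} \approx -1.3057 \cdot 10^{5} + 264.92 i$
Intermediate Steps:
$b{\left(I \right)} = -1 + I$ ($b{\left(I \right)} = I - 1 = -1 + I$)
$\left(-293554 + \sqrt{g + b{\left(-3 \right)} \left(-18\right) 3 \left(-4\right)}\right) + 162988 = \left(-293554 + \sqrt{-69317 + \left(-1 - 3\right) \left(-18\right) 3 \left(-4\right)}\right) + 162988 = \left(-293554 + \sqrt{-69317 + \left(-4\right) \left(-18\right) \left(-12\right)}\right) + 162988 = \left(-293554 + \sqrt{-69317 + 72 \left(-12\right)}\right) + 162988 = \left(-293554 + \sqrt{-69317 - 864}\right) + 162988 = \left(-293554 + \sqrt{-70181}\right) + 162988 = \left(-293554 + i \sqrt{70181}\right) + 162988 = -130566 + i \sqrt{70181}$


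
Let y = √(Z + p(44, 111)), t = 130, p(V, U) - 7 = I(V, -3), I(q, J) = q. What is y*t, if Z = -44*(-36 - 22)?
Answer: 130*√2603 ≈ 6632.5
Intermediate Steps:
Z = 2552 (Z = -44*(-58) = 2552)
p(V, U) = 7 + V
y = √2603 (y = √(2552 + (7 + 44)) = √(2552 + 51) = √2603 ≈ 51.020)
y*t = √2603*130 = 130*√2603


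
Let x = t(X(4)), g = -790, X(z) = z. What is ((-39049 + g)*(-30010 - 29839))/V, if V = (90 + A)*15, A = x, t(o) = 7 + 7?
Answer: 2384324311/1560 ≈ 1.5284e+6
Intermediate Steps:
t(o) = 14
x = 14
A = 14
V = 1560 (V = (90 + 14)*15 = 104*15 = 1560)
((-39049 + g)*(-30010 - 29839))/V = ((-39049 - 790)*(-30010 - 29839))/1560 = -39839*(-59849)*(1/1560) = 2384324311*(1/1560) = 2384324311/1560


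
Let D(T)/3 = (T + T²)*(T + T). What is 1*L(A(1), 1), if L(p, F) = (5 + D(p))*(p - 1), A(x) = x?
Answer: 0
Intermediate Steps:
D(T) = 6*T*(T + T²) (D(T) = 3*((T + T²)*(T + T)) = 3*((T + T²)*(2*T)) = 3*(2*T*(T + T²)) = 6*T*(T + T²))
L(p, F) = (-1 + p)*(5 + 6*p²*(1 + p)) (L(p, F) = (5 + 6*p²*(1 + p))*(p - 1) = (5 + 6*p²*(1 + p))*(-1 + p) = (-1 + p)*(5 + 6*p²*(1 + p)))
1*L(A(1), 1) = 1*(-5 - 6*1² + 5*1 + 6*1⁴) = 1*(-5 - 6*1 + 5 + 6*1) = 1*(-5 - 6 + 5 + 6) = 1*0 = 0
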